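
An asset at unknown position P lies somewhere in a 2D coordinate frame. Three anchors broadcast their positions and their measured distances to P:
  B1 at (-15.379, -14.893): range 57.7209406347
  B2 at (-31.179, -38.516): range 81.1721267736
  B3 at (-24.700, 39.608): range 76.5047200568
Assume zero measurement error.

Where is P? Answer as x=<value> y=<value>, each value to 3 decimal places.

eq1: (x + 15.379)² + (y + 14.893)² = 57.7209406347²
eq2: (x + 31.179)² + (y + 38.516)² = 81.1721267736²
eq3: (x + 24.700)² + (y − 39.608)² = 76.5047200568²
eq2−eq1, eq2−eq3 (x²,y² cancel):
  31.600·x + 47.246·y = 1259.909970
  12.958·x + 156.248·y = 459.213341
det = 31.600·156.248 − 47.246·12.958 = 4325.223132
x = (1259.909970·156.248 − 47.246·459.213341) / 4325.223132 = 40.497892
y = (31.600·459.213341 − 1259.909970·12.958) / 4325.223132 = -0.419579

x=40.498 y=-0.420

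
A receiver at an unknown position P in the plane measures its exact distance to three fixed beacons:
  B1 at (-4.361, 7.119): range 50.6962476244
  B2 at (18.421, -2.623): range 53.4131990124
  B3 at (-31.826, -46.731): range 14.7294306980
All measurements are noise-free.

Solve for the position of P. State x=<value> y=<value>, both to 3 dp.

eq1: (x + 4.361)² + (y − 7.119)² = 50.6962476244²
eq2: (x − 18.421)² + (y + 2.623)² = 53.4131990124²
eq3: (x + 31.826)² + (y + 46.731)² = 14.7294306980²
eq1−eq2, eq1−eq3 (x²,y² cancel):
  45.564·x − 19.484·y = -6.345418
  -54.930·x − 107.700·y = 5480.135550
det = 45.564·-107.700 − -19.484·-54.930 = -5977.498920
x = (-6.345418·-107.700 − -19.484·5480.135550) / -5977.498920 = -17.977145
y = (45.564·5480.135550 − -6.345418·-54.930) / -5977.498920 = -41.714494

x=-17.977 y=-41.714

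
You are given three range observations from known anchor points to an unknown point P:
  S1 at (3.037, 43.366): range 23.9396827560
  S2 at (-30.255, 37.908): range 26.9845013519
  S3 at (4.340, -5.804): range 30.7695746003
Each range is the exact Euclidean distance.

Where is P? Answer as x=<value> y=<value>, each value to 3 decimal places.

x=-8.268 y=22.264

eq1: (x − 3.037)² + (y − 43.366)² = 23.9396827560²
eq2: (x + 30.255)² + (y − 37.908)² = 26.9845013519²
eq3: (x − 4.340)² + (y + 5.804)² = 30.7695746003²
eq2−eq3, eq2−eq1 (x²,y² cancel):
  69.190·x − 87.424·y = -2518.462881
  66.584·x + 10.916·y = -307.493261
det = 69.190·10.916 − -87.424·66.584 = 6576.317656
x = (-2518.462881·10.916 − -87.424·-307.493261) / 6576.317656 = -8.268127
y = (69.190·-307.493261 − -2518.462881·66.584) / 6576.317656 = 22.263808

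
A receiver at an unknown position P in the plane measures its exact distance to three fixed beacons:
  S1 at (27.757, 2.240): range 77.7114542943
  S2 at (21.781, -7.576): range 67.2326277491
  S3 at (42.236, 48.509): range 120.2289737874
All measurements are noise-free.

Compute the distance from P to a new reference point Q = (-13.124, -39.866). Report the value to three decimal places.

eq1: (x − 27.757)² + (y − 2.240)² = 77.7114542943²
eq2: (x − 21.781)² + (y + 7.576)² = 67.2326277491²
eq3: (x − 42.236)² + (y − 48.509)² = 120.2289737874²
eq3−eq2, eq3−eq1 (x²,y² cancel):
  -40.910·x − 112.170·y = 6329.584864
  -28.958·x − 92.538·y = 5054.401881
det = -40.910·-92.538 − -112.170·-28.958 = 537.510720
x = (6329.584864·-92.538 − -112.170·5054.401881) / 537.510720 = -34.929285
y = (-40.910·5054.401881 − 6329.584864·-28.958) / 537.510720 = -43.689291
|P − Q| = √((-34.929285 − -13.124)² + (-43.689291 − -39.866)²) = 22.137931

22.138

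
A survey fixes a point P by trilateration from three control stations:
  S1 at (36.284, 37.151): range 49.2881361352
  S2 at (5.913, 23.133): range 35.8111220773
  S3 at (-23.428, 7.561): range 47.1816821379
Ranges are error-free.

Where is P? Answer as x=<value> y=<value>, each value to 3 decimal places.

x=20.540 y=-9.555

eq1: (x − 36.284)² + (y − 37.151)² = 49.2881361352²
eq2: (x − 5.913)² + (y − 23.133)² = 35.8111220773²
eq3: (x + 23.428)² + (y − 7.561)² = 47.1816821379²
eq2−eq3, eq2−eq1 (x²,y² cancel):
  -58.682·x − 31.144·y = -907.734018
  60.742·x + 28.036·y = 979.742300
det = -58.682·28.036 − -31.144·60.742 = 246.540296
x = (-907.734018·28.036 − -31.144·979.742300) / 246.540296 = 20.539698
y = (-58.682·979.742300 − -907.734018·60.742) / 246.540296 = -9.554860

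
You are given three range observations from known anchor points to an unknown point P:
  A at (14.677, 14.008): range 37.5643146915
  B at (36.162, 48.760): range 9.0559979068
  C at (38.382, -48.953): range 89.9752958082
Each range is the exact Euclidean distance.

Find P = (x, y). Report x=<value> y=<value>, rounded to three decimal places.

eq1: (x − 14.677)² + (y − 14.008)² = 37.5643146915²
eq2: (x − 36.162)² + (y − 48.760)² = 9.0559979068²
eq3: (x − 38.382)² + (y + 48.953)² = 89.9752958082²
eq1−eq2, eq1−eq3 (x²,y² cancel):
  42.970·x + 69.504·y = 4602.656091
  47.410·x − 125.922·y = -3226.540378
det = 42.970·-125.922 − 69.504·47.410 = -8706.052980
x = (4602.656091·-125.922 − 69.504·-3226.540378) / -8706.052980 = 40.812777
y = (42.970·-3226.540378 − 4602.656091·47.410) / -8706.052980 = 40.989455

x=40.813 y=40.989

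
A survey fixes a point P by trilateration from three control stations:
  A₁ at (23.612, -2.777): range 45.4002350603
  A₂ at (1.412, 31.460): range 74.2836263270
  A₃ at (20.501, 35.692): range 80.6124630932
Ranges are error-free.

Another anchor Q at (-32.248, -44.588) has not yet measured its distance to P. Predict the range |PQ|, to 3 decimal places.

eq1: (x − 23.612)² + (y + 2.777)² = 45.4002350603²
eq2: (x − 1.412)² + (y − 31.460)² = 74.2836263270²
eq3: (x − 20.501)² + (y − 35.692)² = 80.6124630932²
eq1−eq2, eq1−eq3 (x²,y² cancel):
  -44.400·x + 68.474·y = -3030.388726
  -6.222·x + 76.938·y = -3308.216270
det = -44.400·76.938 − 68.474·-6.222 = -2990.001972
x = (-3030.388726·76.938 − 68.474·-3308.216270) / -2990.001972 = 2.215800
y = (-44.400·-3308.216270 − -3030.388726·-6.222) / -2990.001972 = -42.819277
|P − Q| = √((2.215800 − -32.248)² + (-42.819277 − -44.588)²) = 34.509157

34.509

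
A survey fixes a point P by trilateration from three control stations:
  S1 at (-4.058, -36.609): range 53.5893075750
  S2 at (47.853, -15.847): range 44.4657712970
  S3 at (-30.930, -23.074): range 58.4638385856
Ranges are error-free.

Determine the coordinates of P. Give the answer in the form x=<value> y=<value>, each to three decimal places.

eq1: (x + 4.058)² + (y + 36.609)² = 53.5893075750²
eq2: (x − 47.853)² + (y + 15.847)² = 44.4657712970²
eq3: (x + 30.930)² + (y + 23.074)² = 58.4638385856²
eq3−eq1, eq3−eq2 (x²,y² cancel):
  53.744·x − 27.070·y = 413.818405
  157.566·x + 14.454·y = 2492.778247
det = 53.744·14.454 − -27.070·157.566 = 5042.127396
x = (413.818405·14.454 − -27.070·2492.778247) / 5042.127396 = 14.569413
y = (53.744·2492.778247 − 413.818405·157.566) / 5042.127396 = 13.638720

x=14.569 y=13.639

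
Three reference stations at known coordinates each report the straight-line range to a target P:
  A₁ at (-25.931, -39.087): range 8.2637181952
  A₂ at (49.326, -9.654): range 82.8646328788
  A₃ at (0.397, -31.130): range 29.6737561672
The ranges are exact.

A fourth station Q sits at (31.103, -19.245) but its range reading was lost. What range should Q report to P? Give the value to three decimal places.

eq1: (x + 25.931)² + (y + 39.087)² = 8.2637181952²
eq2: (x − 49.326)² + (y + 9.654)² = 82.8646328788²
eq3: (x − 0.397)² + (y + 31.130)² = 29.6737561672²
eq3−eq2, eq3−eq1 (x²,y² cancel):
  97.858·x + 42.952·y = -4428.996094
  -52.656·x − 15.914·y = 2043.218588
det = 97.858·-15.914 − 42.952·-52.656 = 704.368300
x = (-4428.996094·-15.914 − 42.952·2043.218588) / 704.368300 = -24.528760
y = (97.858·2043.218588 − -4428.996094·-52.656) / 704.368300 = -47.230879
|P − Q| = √((-24.528760 − 31.103)² + (-47.230879 − -19.245)²) = 62.274410

62.274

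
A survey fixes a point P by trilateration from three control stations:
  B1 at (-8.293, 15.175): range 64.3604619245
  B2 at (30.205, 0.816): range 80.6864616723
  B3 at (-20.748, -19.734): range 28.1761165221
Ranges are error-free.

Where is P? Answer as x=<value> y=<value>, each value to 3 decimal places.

x=-38.348 y=-41.737

eq1: (x + 8.293)² + (y − 15.175)² = 64.3604619245²
eq2: (x − 30.205)² + (y − 0.816)² = 80.6864616723²
eq3: (x + 20.748)² + (y + 19.734)² = 28.1761165221²
eq1−eq3, eq1−eq2 (x²,y² cancel):
  -24.910·x − 69.818·y = 3869.231303
  76.996·x − 28.718·y = -1754.082631
det = -24.910·-28.718 − -69.818·76.996 = 6091.072108
x = (3869.231303·-28.718 − -69.818·-1754.082631) / 6091.072108 = -38.348442
y = (-24.910·-1754.082631 − 3869.231303·76.996) / 6091.072108 = -41.736681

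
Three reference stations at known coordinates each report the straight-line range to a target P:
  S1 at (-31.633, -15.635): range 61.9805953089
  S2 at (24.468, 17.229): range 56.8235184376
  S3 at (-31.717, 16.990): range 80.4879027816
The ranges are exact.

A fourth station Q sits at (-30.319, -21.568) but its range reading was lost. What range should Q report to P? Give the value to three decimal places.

eq1: (x + 31.633)² + (y + 15.635)² = 61.9805953089²
eq2: (x − 24.468)² + (y − 17.229)² = 56.8235184376²
eq3: (x + 31.717)² + (y − 16.990)² = 80.4879027816²
eq3−eq1, eq3−eq2 (x²,y² cancel):
  0.168·x − 65.250·y = 2587.180024
  112.370·x + 0.478·y = 2850.283523
det = 0.168·0.478 − -65.250·112.370 = 7332.222804
x = (2587.180024·0.478 − -65.250·2850.283523) / 7332.222804 = 25.533549
y = (0.168·2850.283523 − 2587.180024·112.370) / 7332.222804 = -39.584527
|P − Q| = √((25.533549 − -30.319)² + (-39.584527 − -21.568)²) = 58.686476

58.686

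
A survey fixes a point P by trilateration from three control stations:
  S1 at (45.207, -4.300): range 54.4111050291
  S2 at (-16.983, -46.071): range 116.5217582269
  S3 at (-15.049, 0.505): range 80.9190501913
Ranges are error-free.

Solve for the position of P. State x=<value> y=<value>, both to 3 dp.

x=48.983 y=49.980

eq1: (x − 45.207)² + (y + 4.300)² = 54.4111050291²
eq2: (x + 16.983)² + (y + 46.071)² = 116.5217582269²
eq3: (x + 15.049)² + (y − 0.505)² = 80.9190501913²
eq1−eq3, eq1−eq2 (x²,y² cancel):
  -120.512·x + 9.610·y = -5422.759756
  -124.380·x − 83.542·y = -10267.955309
det = -120.512·-83.542 − 9.610·-124.380 = 11263.105304
x = (-5422.759756·-83.542 − 9.610·-10267.955309) / 11263.105304 = 48.983227
y = (-120.512·-10267.955309 − -5422.759756·-124.380) / 11263.105304 = 49.979908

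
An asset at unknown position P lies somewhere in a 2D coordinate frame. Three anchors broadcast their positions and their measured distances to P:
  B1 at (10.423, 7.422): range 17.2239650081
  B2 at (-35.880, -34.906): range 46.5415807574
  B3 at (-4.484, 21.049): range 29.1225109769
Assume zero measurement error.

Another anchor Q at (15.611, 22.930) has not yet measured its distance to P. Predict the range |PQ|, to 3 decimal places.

33.392

eq1: (x − 10.423)² + (y − 7.422)² = 17.2239650081²
eq2: (x + 35.880)² + (y + 34.906)² = 46.5415807574²
eq3: (x + 4.484)² + (y − 21.049)² = 29.1225109769²
eq2−eq1, eq2−eq3 (x²,y² cancel):
  92.606·x + 84.656·y = -472.624454
  62.792·x + 111.910·y = -724.638485
det = 92.606·111.910 − 84.656·62.792 = 5047.817908
x = (-472.624454·111.910 − 84.656·-724.638485) / 5047.817908 = 1.674702
y = (92.606·-724.638485 − -472.624454·62.792) / 5047.817908 = -7.414855
|P − Q| = √((1.674702 − 15.611)² + (-7.414855 − 22.930)²) = 33.392074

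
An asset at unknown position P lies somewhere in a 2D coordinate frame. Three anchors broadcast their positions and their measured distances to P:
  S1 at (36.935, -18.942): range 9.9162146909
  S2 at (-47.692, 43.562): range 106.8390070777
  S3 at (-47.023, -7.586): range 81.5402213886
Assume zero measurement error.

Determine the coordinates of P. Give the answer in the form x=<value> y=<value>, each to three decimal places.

eq1: (x − 36.935)² + (y + 18.942)² = 9.9162146909²
eq2: (x + 47.692)² + (y − 43.562)² = 106.8390070777²
eq3: (x + 47.023)² + (y + 7.586)² = 81.5402213886²
eq1−eq3, eq1−eq2 (x²,y² cancel):
  -167.916·x + 22.712·y = -6004.760054
  -169.254·x + 125.008·y = -8867.061001
det = -167.916·125.008 − 22.712·-169.254 = -17146.746480
x = (-6004.760054·125.008 − 22.712·-8867.061001) / -17146.746480 = 32.032570
y = (-167.916·-8867.061001 − -6004.760054·-169.254) / -17146.746480 = -27.561599

x=32.033 y=-27.562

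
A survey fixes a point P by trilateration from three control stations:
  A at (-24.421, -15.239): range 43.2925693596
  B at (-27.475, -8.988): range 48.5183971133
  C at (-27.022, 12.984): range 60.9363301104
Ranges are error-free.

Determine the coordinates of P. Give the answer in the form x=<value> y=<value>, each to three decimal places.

x=16.338 y=-29.831

eq1: (x + 24.421)² + (y + 15.239)² = 43.2925693596²
eq2: (x + 27.475)² + (y + 8.988)² = 48.5183971133²
eq3: (x + 27.022)² + (y − 12.984)² = 60.9363301104²
eq3−eq2, eq3−eq1 (x²,y² cancel):
  -0.906·x − 43.944·y = 1296.088498
  5.202·x − 56.446·y = 1768.829388
det = -0.906·-56.446 − -43.944·5.202 = 279.736764
x = (1296.088498·-56.446 − -43.944·1768.829388) / 279.736764 = 16.338315
y = (-0.906·1768.829388 − 1296.088498·5.202) / 279.736764 = -29.830944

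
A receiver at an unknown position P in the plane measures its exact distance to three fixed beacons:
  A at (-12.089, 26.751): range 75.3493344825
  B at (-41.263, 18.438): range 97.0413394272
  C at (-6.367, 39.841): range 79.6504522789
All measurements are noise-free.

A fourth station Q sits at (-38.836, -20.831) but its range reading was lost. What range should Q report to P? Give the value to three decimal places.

87.752

eq1: (x + 12.089)² + (y − 26.751)² = 75.3493344825²
eq2: (x + 41.263)² + (y − 18.438)² = 97.0413394272²
eq3: (x + 6.367)² + (y − 39.841)² = 79.6504522789²
eq1−eq3, eq1−eq2 (x²,y² cancel):
  11.444·x + 26.180·y = 99.411707
  -58.348·x − 16.626·y = -2558.664260
det = 11.444·-16.626 − 26.180·-58.348 = 1337.282696
x = (99.411707·-16.626 − 26.180·-2558.664260) / 1337.282696 = 48.855049
y = (11.444·-2558.664260 − 99.411707·-58.348) / 1337.282696 = -17.558651
|P − Q| = √((48.855049 − -38.836)² + (-17.558651 − -20.831)²) = 87.752084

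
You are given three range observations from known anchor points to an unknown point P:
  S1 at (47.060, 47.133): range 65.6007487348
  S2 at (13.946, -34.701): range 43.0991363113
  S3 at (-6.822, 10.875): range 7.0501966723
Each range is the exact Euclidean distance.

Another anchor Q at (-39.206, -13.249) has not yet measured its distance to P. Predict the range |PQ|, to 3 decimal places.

40.384

eq1: (x − 47.060)² + (y − 47.133)² = 65.6007487348²
eq2: (x − 13.946)² + (y + 34.701)² = 43.0991363113²
eq3: (x + 6.822)² + (y − 10.875)² = 7.0501966723²
eq1−eq3, eq1−eq2 (x²,y² cancel):
  -107.764·x − 72.516·y = -17.605019
  -66.228·x − 163.668·y = -591.590288
det = -107.764·-163.668 − -72.516·-66.228 = 12834.928704
x = (-17.605019·-163.668 − -72.516·-591.590288) / 12834.928704 = -3.117928
y = (-107.764·-591.590288 − -17.605019·-66.228) / 12834.928704 = 4.876240
|P − Q| = √((-3.117928 − -39.206)² + (4.876240 − -13.249)²) = 40.384072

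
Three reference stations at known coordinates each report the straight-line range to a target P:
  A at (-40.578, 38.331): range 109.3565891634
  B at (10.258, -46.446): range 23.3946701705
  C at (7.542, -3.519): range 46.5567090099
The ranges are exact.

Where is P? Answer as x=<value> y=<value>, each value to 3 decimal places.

eq1: (x + 40.578)² + (y − 38.331)² = 109.3565891634²
eq2: (x − 10.258)² + (y + 46.446)² = 23.3946701705²
eq3: (x − 7.542)² + (y + 3.519)² = 46.5567090099²
eq2−eq1, eq2−eq3 (x²,y² cancel):
  -101.672·x + 169.554·y = -10558.170836
  -5.432·x + 85.854·y = -3813.408916
det = -101.672·85.854 − 169.554·-5.432 = -7807.930560
x = (-10558.170836·85.854 − 169.554·-3813.408916) / -7807.930560 = 33.284423
y = (-101.672·-3813.408916 − -10558.170836·-5.432) / -7807.930560 = -42.311458

x=33.284 y=-42.311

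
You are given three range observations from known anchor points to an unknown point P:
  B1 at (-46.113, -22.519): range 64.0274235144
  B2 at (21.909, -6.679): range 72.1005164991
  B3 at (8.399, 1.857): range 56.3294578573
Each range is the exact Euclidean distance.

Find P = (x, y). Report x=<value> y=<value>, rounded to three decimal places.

x=-32.926 y=40.136

eq1: (x + 46.113)² + (y + 22.519)² = 64.0274235144²
eq2: (x − 21.909)² + (y + 6.679)² = 72.1005164991²
eq3: (x − 8.399)² + (y − 1.857)² = 56.3294578573²
eq1−eq3, eq1−eq2 (x²,y² cancel):
  109.024·x + 48.752·y = -1633.019341
  136.044·x + 31.680·y = -3207.874326
det = 109.024·31.680 − 48.752·136.044 = -3178.536768
x = (-1633.019341·31.680 − 48.752·-3207.874326) / -3178.536768 = -32.925917
y = (109.024·-3207.874326 − -1633.019341·136.044) / -3178.536768 = 40.135703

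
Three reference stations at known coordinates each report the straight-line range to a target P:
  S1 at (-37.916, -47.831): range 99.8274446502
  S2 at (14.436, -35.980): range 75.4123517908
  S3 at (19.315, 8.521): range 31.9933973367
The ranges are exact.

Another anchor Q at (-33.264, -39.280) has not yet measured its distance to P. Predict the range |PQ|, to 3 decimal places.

90.094

eq1: (x + 37.916)² + (y + 47.831)² = 99.8274446502²
eq2: (x − 14.436)² + (y + 35.980)² = 75.4123517908²
eq3: (x − 19.315)² + (y − 8.521)² = 31.9933973367²
eq2−eq1, eq2−eq3 (x²,y² cancel):
  -104.704·x − 23.702·y = -2056.026782
  9.758·x + 89.002·y = 3606.163499
det = -104.704·89.002 − -23.702·9.758 = -9087.581292
x = (-2056.026782·89.002 − -23.702·3606.163499) / -9087.581292 = 10.730821
y = (-104.704·3606.163499 − -2056.026782·9.758) / -9087.581292 = 39.341275
|P − Q| = √((10.730821 − -33.264)² + (39.341275 − -39.280)²) = 90.093558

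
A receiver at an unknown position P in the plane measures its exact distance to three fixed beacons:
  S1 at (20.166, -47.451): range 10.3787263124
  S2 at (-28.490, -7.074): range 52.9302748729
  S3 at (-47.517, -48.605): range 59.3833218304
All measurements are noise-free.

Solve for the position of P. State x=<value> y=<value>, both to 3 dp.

eq1: (x − 20.166)² + (y + 47.451)² = 10.3787263124²
eq2: (x + 28.490)² + (y + 7.074)² = 52.9302748729²
eq3: (x + 47.517)² + (y + 48.605)² = 59.3833218304²
eq2−eq3, eq2−eq1 (x²,y² cancel):
  -38.054·x − 83.062·y = 3033.824825
  97.312·x − 80.754·y = 4490.439419
det = -38.054·-80.754 − -83.062·97.312 = 11155.942060
x = (3033.824825·-80.754 − -83.062·4490.439419) / 11155.942060 = 11.472934
y = (-38.054·4490.439419 − 3033.824825·97.312) / 11155.942060 = -41.781029

x=11.473 y=-41.781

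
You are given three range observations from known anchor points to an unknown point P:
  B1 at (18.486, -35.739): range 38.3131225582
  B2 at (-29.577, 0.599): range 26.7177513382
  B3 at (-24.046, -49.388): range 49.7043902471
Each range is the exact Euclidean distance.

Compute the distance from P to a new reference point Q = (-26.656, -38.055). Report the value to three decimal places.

eq1: (x − 18.486)² + (y + 35.739)² = 38.3131225582²
eq2: (x + 29.577)² + (y − 0.599)² = 26.7177513382²
eq3: (x + 24.046)² + (y + 49.388)² = 49.7043902471²
eq2−eq1, eq2−eq3 (x²,y² cancel):
  96.126·x − 72.676·y = -10.206537
  11.062·x − 99.974·y = 385.538757
det = 96.126·-99.974 − -72.676·11.062 = -8806.158812
x = (-10.206537·-99.974 − -72.676·385.538757) / -8806.158812 = -3.297670
y = (96.126·385.538757 − -10.206537·11.062) / -8806.158812 = -4.221273
|P − Q| = √((-3.297670 − -26.656)² + (-4.221273 − -38.055)²) = 41.113655

41.114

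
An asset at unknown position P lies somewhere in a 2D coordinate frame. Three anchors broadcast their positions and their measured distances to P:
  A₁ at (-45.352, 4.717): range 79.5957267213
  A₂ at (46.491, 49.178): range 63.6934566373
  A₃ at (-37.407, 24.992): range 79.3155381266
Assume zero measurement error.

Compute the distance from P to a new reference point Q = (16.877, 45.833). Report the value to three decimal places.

60.723

eq1: (x + 45.352)² + (y − 4.717)² = 79.5957267213²
eq2: (x − 46.491)² + (y − 49.178)² = 63.6934566373²
eq3: (x + 37.407)² + (y − 24.992)² = 79.3155381266²
eq1−eq2, eq1−eq3 (x²,y² cancel):
  183.686·x + 88.922·y = 4779.458066
  15.890·x + 40.550·y = -10.645156
det = 183.686·40.550 − 88.922·15.890 = 6035.496720
x = (4779.458066·40.550 − 88.922·-10.645156) / 6035.496720 = 32.268034
y = (183.686·-10.645156 − 4779.458066·15.890) / 6035.496720 = -12.907132
|P − Q| = √((32.268034 − 16.877)² + (-12.907132 − 45.833)²) = 60.723036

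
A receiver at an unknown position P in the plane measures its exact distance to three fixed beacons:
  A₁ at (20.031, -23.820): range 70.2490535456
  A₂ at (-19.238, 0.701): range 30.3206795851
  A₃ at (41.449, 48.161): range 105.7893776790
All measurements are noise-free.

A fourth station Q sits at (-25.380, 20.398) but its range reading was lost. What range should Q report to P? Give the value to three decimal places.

36.337

eq1: (x − 20.031)² + (y + 23.820)² = 70.2490535456²
eq2: (x + 19.238)² + (y − 0.701)² = 30.3206795851²
eq3: (x − 41.449)² + (y − 48.161)² = 105.7893776790²
eq1−eq3, eq1−eq2 (x²,y² cancel):
  42.836·x + 143.962·y = -3187.594745
  -78.538·x + 49.042·y = 3417.544598
det = 42.836·49.042 − 143.962·-78.538 = 13407.250668
x = (-3187.594745·49.042 − 143.962·3417.544598) / 13407.250668 = -48.356117
y = (42.836·3417.544598 − -3187.594745·-78.538) / 13407.250668 = -7.753519
|P − Q| = √((-48.356117 − -25.380)² + (-7.753519 − 20.398)²) = 36.337446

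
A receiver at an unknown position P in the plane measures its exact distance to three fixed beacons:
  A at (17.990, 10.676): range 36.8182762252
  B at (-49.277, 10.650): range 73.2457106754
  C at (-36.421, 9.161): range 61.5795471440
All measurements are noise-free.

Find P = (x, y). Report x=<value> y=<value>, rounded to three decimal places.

x=14.172 y=-25.944

eq1: (x − 17.990)² + (y − 10.676)² = 36.8182762252²
eq2: (x + 49.277)² + (y − 10.650)² = 73.2457106754²
eq3: (x + 36.421)² + (y − 9.161)² = 61.5795471440²
eq3−eq2, eq3−eq1 (x²,y² cancel):
  -25.712·x + 2.978·y = -441.661439
  108.822·x + 3.030·y = 1463.659076
det = -25.712·3.030 − 2.978·108.822 = -401.979276
x = (-441.661439·3.030 − 2.978·1463.659076) / -401.979276 = 14.172399
y = (-25.712·1463.659076 − -441.661439·108.822) / -401.979276 = -25.943822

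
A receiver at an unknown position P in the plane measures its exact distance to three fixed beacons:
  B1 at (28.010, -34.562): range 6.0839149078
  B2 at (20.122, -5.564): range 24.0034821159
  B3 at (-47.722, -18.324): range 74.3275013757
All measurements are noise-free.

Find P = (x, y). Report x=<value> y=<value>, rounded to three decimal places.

eq1: (x − 28.010)² + (y + 34.562)² = 6.0839149078²
eq2: (x − 20.122)² + (y + 5.564)² = 24.0034821159²
eq3: (x + 47.722)² + (y + 18.324)² = 74.3275013757²
eq3−eq1, eq3−eq2 (x²,y² cancel):
  151.464·x − 32.476·y = 4853.497124
  135.688·x + 25.520·y = 2771.105027
det = 151.464·25.520 − -32.476·135.688 = 8271.964768
x = (4853.497124·25.520 − -32.476·2771.105027) / 8271.964768 = 25.853066
y = (151.464·2771.105027 − 4853.497124·135.688) / 8271.964768 = -28.873269

x=25.853 y=-28.873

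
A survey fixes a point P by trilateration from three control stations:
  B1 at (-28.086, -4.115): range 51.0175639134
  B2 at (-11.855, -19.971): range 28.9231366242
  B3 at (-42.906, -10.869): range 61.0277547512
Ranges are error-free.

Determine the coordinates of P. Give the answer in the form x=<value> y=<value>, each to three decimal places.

eq1: (x + 28.086)² + (y + 4.115)² = 51.0175639134²
eq2: (x + 11.855)² + (y + 19.971)² = 28.9231366242²
eq3: (x + 42.906)² + (y + 10.869)² = 61.0277547512²
eq2−eq3, eq2−eq1 (x²,y² cancel):
  -62.102·x + 18.204·y = -1468.160887
  -32.462·x + 31.712·y = -1499.869240
det = -62.102·31.712 − 18.204·-32.462 = -1378.440376
x = (-1468.160887·31.712 − 18.204·-1499.869240) / -1378.440376 = 13.968467
y = (-62.102·-1499.869240 − -1468.160887·-32.462) / -1378.440376 = -32.997757

x=13.968 y=-32.998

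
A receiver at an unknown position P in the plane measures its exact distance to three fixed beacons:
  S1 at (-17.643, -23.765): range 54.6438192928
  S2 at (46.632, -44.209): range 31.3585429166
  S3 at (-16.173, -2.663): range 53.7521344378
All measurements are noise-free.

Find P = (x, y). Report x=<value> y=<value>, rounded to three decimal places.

x=36.231 y=-14.626

eq1: (x + 17.643)² + (y + 23.765)² = 54.6438192928²
eq2: (x − 46.632)² + (y + 44.209)² = 31.3585429166²
eq3: (x + 16.173)² + (y + 2.663)² = 53.7521344378²
eq2−eq1, eq2−eq3 (x²,y² cancel):
  -128.550·x + 40.888·y = -5255.517204
  -125.610·x + 83.092·y = -5766.255350
det = -128.550·83.092 − 40.888·-125.610 = -5545.534920
x = (-5255.517204·83.092 − 40.888·-5766.255350) / -5545.534920 = 36.231092
y = (-128.550·-5766.255350 − -5255.517204·-125.610) / -5545.534920 = -14.625570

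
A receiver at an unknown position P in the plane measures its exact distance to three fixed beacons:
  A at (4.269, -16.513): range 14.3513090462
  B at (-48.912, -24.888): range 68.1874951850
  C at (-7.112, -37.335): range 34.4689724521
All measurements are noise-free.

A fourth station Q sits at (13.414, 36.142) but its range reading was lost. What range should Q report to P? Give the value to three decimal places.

50.582

eq1: (x − 4.269)² + (y + 16.513)² = 14.3513090462²
eq2: (x + 48.912)² + (y + 24.888)² = 68.1874951850²
eq3: (x + 7.112)² + (y + 37.335)² = 34.4689724521²
eq1−eq3, eq1−eq2 (x²,y² cancel):
  -22.762·x − 41.644·y = 171.429248
  -106.362·x − 16.750·y = -1722.681670
det = -22.762·-16.750 − -41.644·-106.362 = -4048.075628
x = (171.429248·-16.750 − -41.644·-1722.681670) / -4048.075628 = 18.431176
y = (-22.762·-1722.681670 − 171.429248·-106.362) / -4048.075628 = -14.190752
|P − Q| = √((18.431176 − 13.414)² + (-14.190752 − 36.142)²) = 50.582191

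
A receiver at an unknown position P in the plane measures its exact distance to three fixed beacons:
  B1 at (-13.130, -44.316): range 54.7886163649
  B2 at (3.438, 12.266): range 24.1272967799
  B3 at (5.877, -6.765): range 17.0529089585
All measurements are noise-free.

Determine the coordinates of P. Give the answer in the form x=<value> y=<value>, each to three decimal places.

x=22.420 y=-2.627

eq1: (x + 13.130)² + (y + 44.316)² = 54.7886163649²
eq2: (x − 3.438)² + (y − 12.266)² = 24.1272967799²
eq3: (x − 5.877)² + (y + 6.765)² = 17.0529089585²
eq3−eq2, eq3−eq1 (x²,y² cancel):
  -4.878·x + 38.062·y = -209.354500
  -38.014·x − 75.102·y = -654.990377
det = -4.878·-75.102 − 38.062·-38.014 = 1813.236424
x = (-209.354500·-75.102 − 38.062·-654.990377) / 1813.236424 = 22.420234
y = (-4.878·-654.990377 − -209.354500·-38.014) / 1813.236424 = -2.626993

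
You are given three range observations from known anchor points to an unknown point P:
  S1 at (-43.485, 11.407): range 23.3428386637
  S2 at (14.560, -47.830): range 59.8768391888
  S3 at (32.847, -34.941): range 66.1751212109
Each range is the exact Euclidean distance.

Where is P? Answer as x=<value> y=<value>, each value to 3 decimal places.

x=-25.087 y=-2.959

eq1: (x + 43.485)² + (y − 11.407)² = 23.3428386637²
eq2: (x − 14.560)² + (y + 47.830)² = 59.8768391888²
eq3: (x − 32.847)² + (y + 34.941)² = 66.1751212109²
eq3−eq2, eq3−eq1 (x²,y² cancel):
  -36.574·x − 25.778·y = 993.814406
  -152.664·x + 92.696·y = 3555.524534
det = -36.574·92.696 − -25.778·-152.664 = -7325.636096
x = (993.814406·92.696 − -25.778·3555.524534) / -7325.636096 = -25.086822
y = (-36.574·3555.524534 − 993.814406·-152.664) / -7325.636096 = -2.959460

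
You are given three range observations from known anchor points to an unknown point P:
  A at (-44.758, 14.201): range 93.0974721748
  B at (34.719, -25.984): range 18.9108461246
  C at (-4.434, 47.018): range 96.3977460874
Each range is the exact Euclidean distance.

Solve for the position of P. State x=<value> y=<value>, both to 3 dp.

x=28.134 y=-43.711

eq1: (x + 44.758)² + (y − 14.201)² = 93.0974721748²
eq2: (x − 34.719)² + (y + 25.984)² = 18.9108461246²
eq3: (x + 4.434)² + (y − 47.018)² = 96.3977460874²
eq1−eq2, eq1−eq3 (x²,y² cancel):
  158.954·x − 80.370·y = 7985.149476
  80.648·x + 65.634·y = -599.980410
det = 158.954·65.634 − -80.370·80.648 = 16914.466596
x = (7985.149476·65.634 − -80.370·-599.980410) / 16914.466596 = 28.134312
y = (158.954·-599.980410 − 7985.149476·80.648) / 16914.466596 = -43.711436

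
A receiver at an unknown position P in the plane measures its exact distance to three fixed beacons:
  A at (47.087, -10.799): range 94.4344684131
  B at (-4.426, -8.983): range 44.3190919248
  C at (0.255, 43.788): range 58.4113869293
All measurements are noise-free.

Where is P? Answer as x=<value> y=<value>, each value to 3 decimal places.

x=-45.549 y=7.541

eq1: (x − 47.087)² + (y + 10.799)² = 94.4344684131²
eq2: (x + 4.426)² + (y + 8.983)² = 44.3190919248²
eq3: (x − 0.255)² + (y − 43.788)² = 58.4113869293²
eq1−eq2, eq1−eq3 (x²,y² cancel):
  -103.026·x + 3.632·y = 4720.166710
  -93.664·x + 109.174·y = 5089.628700
det = -103.026·109.174 − 3.632·-93.664 = -10907.572876
x = (4720.166710·109.174 − 3.632·5089.628700) / -10907.572876 = -45.549450
y = (-103.026·5089.628700 − 4720.166710·-93.664) / -10907.572876 = 7.541035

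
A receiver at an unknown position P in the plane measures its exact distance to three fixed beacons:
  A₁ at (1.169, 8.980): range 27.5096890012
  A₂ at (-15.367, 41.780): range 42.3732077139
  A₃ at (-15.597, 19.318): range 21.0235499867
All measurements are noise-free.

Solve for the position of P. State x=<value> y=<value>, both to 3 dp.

eq1: (x − 1.169)² + (y − 8.980)² = 27.5096890012²
eq2: (x + 15.367)² + (y − 41.780)² = 42.3732077139²
eq3: (x + 15.597)² + (y − 19.318)² = 21.0235499867²
eq3−eq2, eq3−eq1 (x²,y² cancel):
  0.460·x + 44.924·y = 11.762478
  33.532·x − 20.676·y = -849.237907
det = 0.460·-20.676 − 44.924·33.532 = -1515.902528
x = (11.762478·-20.676 − 44.924·-849.237907) / -1515.902528 = -25.006860
y = (0.460·-849.237907 − 11.762478·33.532) / -1515.902528 = 0.517889

x=-25.007 y=0.518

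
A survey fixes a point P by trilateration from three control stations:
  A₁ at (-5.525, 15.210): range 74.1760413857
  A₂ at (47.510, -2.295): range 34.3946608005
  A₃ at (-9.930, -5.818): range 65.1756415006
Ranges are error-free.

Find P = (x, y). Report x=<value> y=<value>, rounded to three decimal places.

x=47.470 y=-36.690

eq1: (x + 5.525)² + (y − 15.210)² = 74.1760413857²
eq2: (x − 47.510)² + (y + 2.295)² = 34.3946608005²
eq3: (x + 9.930)² + (y + 5.818)² = 65.1756415006²
eq3−eq2, eq3−eq1 (x²,y² cancel):
  114.880·x + 7.046·y = 5194.884654
  8.810·x + 42.056·y = -1124.805170
det = 114.880·42.056 − 7.046·8.810 = 4769.318020
x = (5194.884654·42.056 − 7.046·-1124.805170) / 4769.318020 = 47.470403
y = (114.880·-1124.805170 − 5194.884654·8.810) / 4769.318020 = -36.689638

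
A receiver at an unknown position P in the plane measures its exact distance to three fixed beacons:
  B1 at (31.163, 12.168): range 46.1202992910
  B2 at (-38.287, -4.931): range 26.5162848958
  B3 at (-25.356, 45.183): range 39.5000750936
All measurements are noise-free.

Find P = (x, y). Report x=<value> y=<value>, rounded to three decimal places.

eq1: (x − 31.163)² + (y − 12.168)² = 46.1202992910²
eq2: (x + 38.287)² + (y + 4.931)² = 26.5162848958²
eq3: (x + 25.356)² + (y − 45.183)² = 39.5000750936²
eq3−eq1, eq3−eq2 (x²,y² cancel):
  113.038·x − 66.030·y = -2132.063506
  -25.862·x − 100.228·y = -337.078527
det = 113.038·-100.228 − -66.030·-25.862 = -13037.240524
x = (-2132.063506·-100.228 − -66.030·-337.078527) / -13037.240524 = -14.683718
y = (113.038·-337.078527 − -2132.063506·-25.862) / -13037.240524 = 7.151982

x=-14.684 y=7.152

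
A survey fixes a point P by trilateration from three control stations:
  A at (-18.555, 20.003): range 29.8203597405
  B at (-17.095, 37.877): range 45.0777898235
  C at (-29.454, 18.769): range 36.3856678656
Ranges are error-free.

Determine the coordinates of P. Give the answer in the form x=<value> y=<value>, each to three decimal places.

x=-1.374 y=-4.371

eq1: (x + 18.555)² + (y − 20.003)² = 29.8203597405²
eq2: (x + 17.095)² + (y − 37.877)² = 45.0777898235²
eq3: (x + 29.454)² + (y − 18.769)² = 36.3856678656²
eq1−eq3, eq1−eq2 (x²,y² cancel):
  -21.798·x − 2.468·y = 40.742472
  2.920·x + 35.748·y = -160.255160
det = -21.798·35.748 − -2.468·2.920 = -772.028344
x = (40.742472·35.748 − -2.468·-160.255160) / -772.028344 = -1.374240
y = (-21.798·-160.255160 − 40.742472·2.920) / -772.028344 = -4.370661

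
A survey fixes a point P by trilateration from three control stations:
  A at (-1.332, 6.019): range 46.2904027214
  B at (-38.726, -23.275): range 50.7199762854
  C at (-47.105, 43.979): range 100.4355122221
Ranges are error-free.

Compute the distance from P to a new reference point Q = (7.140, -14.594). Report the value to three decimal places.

24.506

eq1: (x + 1.332)² + (y − 6.019)² = 46.2904027214²
eq2: (x + 38.726)² + (y + 23.275)² = 50.7199762854²
eq3: (x + 47.105)² + (y − 43.979)² = 100.4355122221²
eq1−eq3, eq1−eq2 (x²,y² cancel):
  -91.546·x + 75.920·y = -3829.459850
  -74.788·x − 58.588·y = 1573.711506
det = -91.546·-58.588 − 75.920·-74.788 = 11041.402008
x = (-3829.459850·-58.588 − 75.920·1573.711506) / 11041.402008 = 9.499176
y = (-91.546·1573.711506 − -3829.459850·-74.788) / 11041.402008 = -38.986411
|P − Q| = √((9.499176 − 7.140)² + (-38.986411 − -14.594)²) = 24.506232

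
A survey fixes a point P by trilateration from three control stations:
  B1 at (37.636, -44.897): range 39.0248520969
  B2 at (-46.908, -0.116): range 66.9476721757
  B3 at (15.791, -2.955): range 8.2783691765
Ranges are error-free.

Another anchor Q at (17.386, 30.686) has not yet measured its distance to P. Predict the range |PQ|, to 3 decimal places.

41.212

eq1: (x − 37.636)² + (y + 44.897)² = 39.0248520969²
eq2: (x + 46.908)² + (y + 0.116)² = 66.9476721757²
eq3: (x − 15.791)² + (y + 2.955)² = 8.2783691765²
eq2−eq3, eq2−eq1 (x²,y² cancel):
  125.398·x − 5.678·y = 2471.173200
  169.088·x − 89.562·y = 4190.886914
det = 125.398·-89.562 − -5.678·169.088 = -10270.814012
x = (2471.173200·-89.562 − -5.678·4190.886914) / -10270.814012 = 19.231909
y = (125.398·4190.886914 − 2471.173200·169.088) / -10270.814012 = -10.484379
|P − Q| = √((19.231909 − 17.386)² + (-10.484379 − 30.686)²) = 41.211739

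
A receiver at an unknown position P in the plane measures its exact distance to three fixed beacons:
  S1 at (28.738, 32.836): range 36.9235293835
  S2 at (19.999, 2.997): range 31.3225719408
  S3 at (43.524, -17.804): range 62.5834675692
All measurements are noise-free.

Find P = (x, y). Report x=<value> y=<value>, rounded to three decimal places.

eq1: (x − 28.738)² + (y − 32.836)² = 36.9235293835²
eq2: (x − 19.999)² + (y − 2.997)² = 31.3225719408²
eq3: (x − 43.524)² + (y + 17.804)² = 62.5834675692²
eq2−eq3, eq2−eq1 (x²,y² cancel):
  47.050·x − 41.602·y = -1133.207918
  17.478·x + 59.678·y = 1112.890021
det = 47.050·59.678 − -41.602·17.478 = 3534.969656
x = (-1133.207918·59.678 − -41.602·1112.890021) / 3534.969656 = -6.033752
y = (47.050·1112.890021 − -1133.207918·17.478) / 3534.969656 = 20.415362

x=-6.034 y=20.415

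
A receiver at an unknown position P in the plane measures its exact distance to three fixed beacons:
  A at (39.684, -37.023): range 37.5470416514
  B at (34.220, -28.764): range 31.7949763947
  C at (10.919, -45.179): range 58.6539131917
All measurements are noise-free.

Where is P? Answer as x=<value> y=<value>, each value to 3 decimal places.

eq1: (x − 39.684)² + (y + 37.023)² = 37.5470416514²
eq2: (x − 34.220)² + (y + 28.764)² = 31.7949763947²
eq3: (x − 10.919)² + (y + 45.179)² = 58.6539131917²
eq2−eq3, eq2−eq1 (x²,y² cancel):
  -46.602·x − 32.830·y = -2267.370503
  10.928·x − 16.518·y = 548.286476
det = -46.602·-16.518 − -32.830·10.928 = 1128.538076
x = (-2267.370503·-16.518 − -32.830·548.286476) / 1128.538076 = 49.136730
y = (-46.602·548.286476 − -2267.370503·10.928) / 1128.538076 = -0.685330

x=49.137 y=-0.685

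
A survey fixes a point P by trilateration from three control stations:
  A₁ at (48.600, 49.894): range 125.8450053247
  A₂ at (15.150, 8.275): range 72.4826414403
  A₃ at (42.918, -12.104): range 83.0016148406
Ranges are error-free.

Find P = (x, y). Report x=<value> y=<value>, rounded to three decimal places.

eq1: (x − 48.600)² + (y − 49.894)² = 125.8450053247²
eq2: (x − 15.150)² + (y − 8.275)² = 72.4826414403²
eq3: (x − 42.918)² + (y + 12.104)² = 83.0016148406²
eq3−eq2, eq3−eq1 (x²,y² cancel):
  -55.536·x + 40.758·y = -54.928659
  11.364·x + 123.996·y = -6084.787603
det = -55.536·123.996 − 40.758·11.364 = -7349.415768
x = (-54.928659·123.996 − 40.758·-6084.787603) / -7349.415768 = -32.817961
y = (-55.536·-6084.787603 − -54.928659·11.364) / -7349.415768 = -46.064746

x=-32.818 y=-46.065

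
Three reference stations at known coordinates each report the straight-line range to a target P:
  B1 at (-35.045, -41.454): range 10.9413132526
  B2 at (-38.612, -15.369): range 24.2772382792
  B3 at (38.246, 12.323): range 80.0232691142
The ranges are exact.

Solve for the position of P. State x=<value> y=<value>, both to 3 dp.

x=-25.628 y=-35.883

eq1: (x + 35.045)² + (y + 41.454)² = 10.9413132526²
eq2: (x + 38.612)² + (y + 15.369)² = 24.2772382792²
eq3: (x − 38.246)² + (y − 12.323)² = 80.0232691142²
eq3−eq2, eq3−eq1 (x²,y² cancel):
  -153.716·x − 55.384·y = 5926.819161
  -146.582·x − 107.554·y = 7615.984560
det = -153.716·-107.554 − -55.384·-146.582 = 8414.473176
x = (5926.819161·-107.554 − -55.384·7615.984560) / 8414.473176 = -25.628392
y = (-153.716·7615.984560 − 5926.819161·-146.582) / 8414.473176 = -35.882660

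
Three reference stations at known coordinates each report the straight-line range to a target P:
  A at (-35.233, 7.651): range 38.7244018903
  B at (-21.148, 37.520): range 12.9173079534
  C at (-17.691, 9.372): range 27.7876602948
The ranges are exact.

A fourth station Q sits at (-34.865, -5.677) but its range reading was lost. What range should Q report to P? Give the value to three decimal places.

eq1: (x + 35.233)² + (y − 7.651)² = 38.7244018903²
eq2: (x + 21.148)² + (y − 37.520)² = 12.9173079534²
eq3: (x + 17.691)² + (y − 9.372)² = 27.7876602948²
eq3−eq1, eq3−eq2 (x²,y² cancel):
  -35.084·x − 3.442·y = 171.670988
  -6.914·x + 56.296·y = 2059.479659
det = -35.084·56.296 − -3.442·-6.914 = -1998.886852
x = (171.670988·56.296 − -3.442·2059.479659) / -1998.886852 = -8.381224
y = (-35.084·2059.479659 − 171.670988·-6.914) / -1998.886852 = 35.553714
|P − Q| = √((-8.381224 − -34.865)² + (35.553714 − -5.677)²) = 49.003695

49.004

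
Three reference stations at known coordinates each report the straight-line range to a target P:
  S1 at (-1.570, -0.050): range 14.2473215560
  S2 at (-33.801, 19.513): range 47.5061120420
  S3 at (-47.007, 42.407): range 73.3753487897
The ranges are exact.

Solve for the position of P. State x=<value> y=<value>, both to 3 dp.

x=-0.378 y=-14.247

eq1: (x + 1.570)² + (y + 0.050)² = 14.2473215560²
eq2: (x + 33.801)² + (y − 19.513)² = 47.5061120420²
eq3: (x + 47.007)² + (y − 42.407)² = 73.3753487897²
eq2−eq3, eq2−eq1 (x²,y² cancel):
  -26.412·x + 45.788·y = -642.364201
  64.462·x − 39.126·y = 533.047140
det = -26.412·-39.126 − 45.788·64.462 = -1918.190144
x = (-642.364201·-39.126 − 45.788·533.047140) / -1918.190144 = -0.378471
y = (-26.412·533.047140 − -642.364201·64.462) / -1918.190144 = -14.247409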